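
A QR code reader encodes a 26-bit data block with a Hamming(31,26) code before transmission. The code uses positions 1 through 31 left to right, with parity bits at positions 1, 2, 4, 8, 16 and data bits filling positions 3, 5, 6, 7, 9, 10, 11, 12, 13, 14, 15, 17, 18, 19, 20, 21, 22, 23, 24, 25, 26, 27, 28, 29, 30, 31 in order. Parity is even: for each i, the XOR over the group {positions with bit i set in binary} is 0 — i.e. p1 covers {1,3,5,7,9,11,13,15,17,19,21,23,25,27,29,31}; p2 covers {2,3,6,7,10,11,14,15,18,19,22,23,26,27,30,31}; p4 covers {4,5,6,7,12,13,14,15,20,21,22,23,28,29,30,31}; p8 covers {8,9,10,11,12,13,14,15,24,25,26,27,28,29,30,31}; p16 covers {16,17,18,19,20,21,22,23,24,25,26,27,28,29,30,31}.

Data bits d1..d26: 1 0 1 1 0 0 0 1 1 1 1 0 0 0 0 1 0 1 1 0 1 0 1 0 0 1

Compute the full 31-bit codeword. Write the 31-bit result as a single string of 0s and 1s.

Place data at non-parity positions: p1 p2 1 p4 0 1 1 p8 0 0 0 1 1 1 1 p16 0 0 0 0 1 0 1 1 0 1 0 1 0 0 1
p1 (pos 1,3,5,7,9,11,13,15,17,19,21,23,25,27,29,31): XOR of data positions = 1⊕0⊕1⊕0⊕0⊕1⊕1⊕0⊕0⊕1⊕1⊕0⊕0⊕0⊕1 = 1
p2 (pos 2,3,6,7,10,11,14,15,18,19,22,23,26,27,30,31): XOR of data positions = 1⊕1⊕1⊕0⊕0⊕1⊕1⊕0⊕0⊕0⊕1⊕1⊕0⊕0⊕1 = 0
p4 (pos 4,5,6,7,12,13,14,15,20,21,22,23,28,29,30,31): XOR of data positions = 0⊕1⊕1⊕1⊕1⊕1⊕1⊕0⊕1⊕0⊕1⊕1⊕0⊕0⊕1 = 0
p8 (pos 8,9,10,11,12,13,14,15,24,25,26,27,28,29,30,31): XOR of data positions = 0⊕0⊕0⊕1⊕1⊕1⊕1⊕1⊕0⊕1⊕0⊕1⊕0⊕0⊕1 = 0
p16 (pos 16,17,18,19,20,21,22,23,24,25,26,27,28,29,30,31): XOR of data positions = 0⊕0⊕0⊕0⊕1⊕0⊕1⊕1⊕0⊕1⊕0⊕1⊕0⊕0⊕1 = 0
Codeword: 1010011000011110000010110101001

1010011000011110000010110101001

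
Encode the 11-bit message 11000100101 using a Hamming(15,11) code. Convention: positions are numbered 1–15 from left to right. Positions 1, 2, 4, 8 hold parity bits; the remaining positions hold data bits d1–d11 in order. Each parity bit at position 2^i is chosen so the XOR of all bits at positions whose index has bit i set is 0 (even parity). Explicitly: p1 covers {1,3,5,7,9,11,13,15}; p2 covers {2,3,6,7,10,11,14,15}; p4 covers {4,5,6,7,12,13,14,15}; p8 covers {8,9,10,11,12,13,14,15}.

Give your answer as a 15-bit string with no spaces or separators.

011110010100101

Place data at non-parity positions: p1 p2 1 p4 1 0 0 p8 0 1 0 0 1 0 1
p1 (pos 1,3,5,7,9,11,13,15): XOR of data positions = 1⊕1⊕0⊕0⊕0⊕1⊕1 = 0
p2 (pos 2,3,6,7,10,11,14,15): XOR of data positions = 1⊕0⊕0⊕1⊕0⊕0⊕1 = 1
p4 (pos 4,5,6,7,12,13,14,15): XOR of data positions = 1⊕0⊕0⊕0⊕1⊕0⊕1 = 1
p8 (pos 8,9,10,11,12,13,14,15): XOR of data positions = 0⊕1⊕0⊕0⊕1⊕0⊕1 = 1
Codeword: 011110010100101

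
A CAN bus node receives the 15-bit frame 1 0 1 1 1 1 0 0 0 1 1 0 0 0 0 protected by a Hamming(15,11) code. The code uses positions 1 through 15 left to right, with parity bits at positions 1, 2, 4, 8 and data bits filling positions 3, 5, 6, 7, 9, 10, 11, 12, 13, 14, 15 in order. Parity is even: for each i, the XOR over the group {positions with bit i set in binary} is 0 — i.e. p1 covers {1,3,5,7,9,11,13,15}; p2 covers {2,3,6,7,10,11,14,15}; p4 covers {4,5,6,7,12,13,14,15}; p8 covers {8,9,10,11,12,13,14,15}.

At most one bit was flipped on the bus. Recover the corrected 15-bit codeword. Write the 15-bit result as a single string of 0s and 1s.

101011000110000

s1 (pos 1,3,5,7,9,11,13,15): 1⊕1⊕1⊕0⊕0⊕1⊕0⊕0 = 0
s2 (pos 2,3,6,7,10,11,14,15): 0⊕1⊕1⊕0⊕1⊕1⊕0⊕0 = 0
s4 (pos 4,5,6,7,12,13,14,15): 1⊕1⊕1⊕0⊕0⊕0⊕0⊕0 = 1
s8 (pos 8,9,10,11,12,13,14,15): 0⊕0⊕1⊕1⊕0⊕0⊕0⊕0 = 0
Syndrome s8…s1 = 0100 → error at position 4.
Flip position 4: 101111000110000 → 101011000110000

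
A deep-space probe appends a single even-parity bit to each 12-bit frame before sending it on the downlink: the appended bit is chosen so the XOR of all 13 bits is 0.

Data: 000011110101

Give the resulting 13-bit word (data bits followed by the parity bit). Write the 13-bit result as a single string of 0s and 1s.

0000111101010

XOR of the 12 data bits: 0⊕0⊕0⊕0⊕1⊕1⊕1⊕1⊕0⊕1⊕0⊕1 = 0
Parity bit = 0 (so all 13 bits XOR to 0).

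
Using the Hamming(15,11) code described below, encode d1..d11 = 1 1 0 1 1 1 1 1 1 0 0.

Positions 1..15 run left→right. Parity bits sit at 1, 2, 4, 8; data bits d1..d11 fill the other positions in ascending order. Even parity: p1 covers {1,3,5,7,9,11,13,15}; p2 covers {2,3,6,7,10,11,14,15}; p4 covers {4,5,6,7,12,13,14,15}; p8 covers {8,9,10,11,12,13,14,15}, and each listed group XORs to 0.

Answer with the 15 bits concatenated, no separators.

001010111111100

Place data at non-parity positions: p1 p2 1 p4 1 0 1 p8 1 1 1 1 1 0 0
p1 (pos 1,3,5,7,9,11,13,15): XOR of data positions = 1⊕1⊕1⊕1⊕1⊕1⊕0 = 0
p2 (pos 2,3,6,7,10,11,14,15): XOR of data positions = 1⊕0⊕1⊕1⊕1⊕0⊕0 = 0
p4 (pos 4,5,6,7,12,13,14,15): XOR of data positions = 1⊕0⊕1⊕1⊕1⊕0⊕0 = 0
p8 (pos 8,9,10,11,12,13,14,15): XOR of data positions = 1⊕1⊕1⊕1⊕1⊕0⊕0 = 1
Codeword: 001010111111100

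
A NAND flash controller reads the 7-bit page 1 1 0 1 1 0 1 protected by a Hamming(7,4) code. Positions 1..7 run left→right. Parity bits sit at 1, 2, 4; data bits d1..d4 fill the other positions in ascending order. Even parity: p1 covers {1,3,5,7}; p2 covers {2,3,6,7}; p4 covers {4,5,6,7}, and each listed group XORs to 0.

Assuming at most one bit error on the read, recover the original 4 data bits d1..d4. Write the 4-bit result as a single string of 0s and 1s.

0001

s1 (pos 1,3,5,7): 1⊕0⊕1⊕1 = 1
s2 (pos 2,3,6,7): 1⊕0⊕0⊕1 = 0
s4 (pos 4,5,6,7): 1⊕1⊕0⊕1 = 1
Syndrome s4…s1 = 101 → error at position 5.
Flip position 5: 1101101 → 1101001
Read data bits from positions 3,5,6,7: 0001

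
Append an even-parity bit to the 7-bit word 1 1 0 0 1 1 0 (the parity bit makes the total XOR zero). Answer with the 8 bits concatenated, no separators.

11001100

XOR of the 7 data bits: 1⊕1⊕0⊕0⊕1⊕1⊕0 = 0
Parity bit = 0 (so all 8 bits XOR to 0).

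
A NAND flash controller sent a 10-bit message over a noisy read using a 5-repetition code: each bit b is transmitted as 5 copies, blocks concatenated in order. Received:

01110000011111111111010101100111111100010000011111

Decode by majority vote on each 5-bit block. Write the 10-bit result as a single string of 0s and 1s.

1011011001

Block 1 (01110): 3 ones → 1
Block 2 (00001): 1 one → 0
Block 3 (11111): 5 ones → 1
Block 4 (11111): 5 ones → 1
Block 5 (01010): 2 ones → 0
Block 6 (11001): 3 ones → 1
Block 7 (11111): 5 ones → 1
Block 8 (10001): 2 ones → 0
Block 9 (00000): 0 ones → 0
Block 10 (11111): 5 ones → 1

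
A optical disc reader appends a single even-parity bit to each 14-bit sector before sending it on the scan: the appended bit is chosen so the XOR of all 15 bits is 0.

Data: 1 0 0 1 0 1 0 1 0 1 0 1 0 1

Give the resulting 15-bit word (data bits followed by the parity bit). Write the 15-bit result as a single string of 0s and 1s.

100101010101011

XOR of the 14 data bits: 1⊕0⊕0⊕1⊕0⊕1⊕0⊕1⊕0⊕1⊕0⊕1⊕0⊕1 = 1
Parity bit = 1 (so all 15 bits XOR to 0).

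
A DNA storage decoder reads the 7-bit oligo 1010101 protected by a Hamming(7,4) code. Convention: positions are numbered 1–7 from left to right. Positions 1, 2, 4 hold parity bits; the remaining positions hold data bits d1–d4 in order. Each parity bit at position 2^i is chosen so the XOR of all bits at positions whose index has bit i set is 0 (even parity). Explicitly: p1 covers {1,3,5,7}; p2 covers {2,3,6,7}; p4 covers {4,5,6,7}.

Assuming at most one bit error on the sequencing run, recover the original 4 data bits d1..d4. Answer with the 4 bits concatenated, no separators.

s1 (pos 1,3,5,7): 1⊕1⊕1⊕1 = 0
s2 (pos 2,3,6,7): 0⊕1⊕0⊕1 = 0
s4 (pos 4,5,6,7): 0⊕1⊕0⊕1 = 0
Syndrome s4…s1 = 000 → no error.
Read data bits from positions 3,5,6,7: 1101

1101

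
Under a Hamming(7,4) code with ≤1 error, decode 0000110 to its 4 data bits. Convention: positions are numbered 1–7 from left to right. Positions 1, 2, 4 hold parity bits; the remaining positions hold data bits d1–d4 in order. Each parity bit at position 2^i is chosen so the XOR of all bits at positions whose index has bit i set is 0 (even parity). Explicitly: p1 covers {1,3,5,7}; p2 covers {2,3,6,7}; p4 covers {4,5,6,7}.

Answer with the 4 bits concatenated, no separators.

s1 (pos 1,3,5,7): 0⊕0⊕1⊕0 = 1
s2 (pos 2,3,6,7): 0⊕0⊕1⊕0 = 1
s4 (pos 4,5,6,7): 0⊕1⊕1⊕0 = 0
Syndrome s4…s1 = 011 → error at position 3.
Flip position 3: 0000110 → 0010110
Read data bits from positions 3,5,6,7: 1110

1110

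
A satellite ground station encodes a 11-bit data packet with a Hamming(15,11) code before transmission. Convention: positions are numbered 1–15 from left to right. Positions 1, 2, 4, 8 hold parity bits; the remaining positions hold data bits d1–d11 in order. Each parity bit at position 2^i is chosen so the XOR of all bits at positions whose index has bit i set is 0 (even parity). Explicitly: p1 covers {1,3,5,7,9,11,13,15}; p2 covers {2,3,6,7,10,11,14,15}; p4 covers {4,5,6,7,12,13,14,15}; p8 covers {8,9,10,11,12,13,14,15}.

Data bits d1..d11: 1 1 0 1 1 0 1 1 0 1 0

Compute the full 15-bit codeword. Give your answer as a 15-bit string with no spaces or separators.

Place data at non-parity positions: p1 p2 1 p4 1 0 1 p8 1 0 1 1 0 1 0
p1 (pos 1,3,5,7,9,11,13,15): XOR of data positions = 1⊕1⊕1⊕1⊕1⊕0⊕0 = 1
p2 (pos 2,3,6,7,10,11,14,15): XOR of data positions = 1⊕0⊕1⊕0⊕1⊕1⊕0 = 0
p4 (pos 4,5,6,7,12,13,14,15): XOR of data positions = 1⊕0⊕1⊕1⊕0⊕1⊕0 = 0
p8 (pos 8,9,10,11,12,13,14,15): XOR of data positions = 1⊕0⊕1⊕1⊕0⊕1⊕0 = 0
Codeword: 101010101011010

101010101011010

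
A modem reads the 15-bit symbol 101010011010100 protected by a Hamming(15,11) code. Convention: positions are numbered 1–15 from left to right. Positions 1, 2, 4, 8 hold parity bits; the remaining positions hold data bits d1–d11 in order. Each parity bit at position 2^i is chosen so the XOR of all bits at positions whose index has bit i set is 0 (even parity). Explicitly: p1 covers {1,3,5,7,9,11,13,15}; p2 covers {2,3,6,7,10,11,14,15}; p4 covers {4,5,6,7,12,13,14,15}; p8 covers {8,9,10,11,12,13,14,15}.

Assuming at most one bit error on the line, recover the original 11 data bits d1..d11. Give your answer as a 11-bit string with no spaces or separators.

s1 (pos 1,3,5,7,9,11,13,15): 1⊕1⊕1⊕0⊕1⊕1⊕1⊕0 = 0
s2 (pos 2,3,6,7,10,11,14,15): 0⊕1⊕0⊕0⊕0⊕1⊕0⊕0 = 0
s4 (pos 4,5,6,7,12,13,14,15): 0⊕1⊕0⊕0⊕0⊕1⊕0⊕0 = 0
s8 (pos 8,9,10,11,12,13,14,15): 1⊕1⊕0⊕1⊕0⊕1⊕0⊕0 = 0
Syndrome s8…s1 = 0000 → no error.
Read data bits from positions 3,5,6,7,9,10,11,12,13,14,15: 11001010100

11001010100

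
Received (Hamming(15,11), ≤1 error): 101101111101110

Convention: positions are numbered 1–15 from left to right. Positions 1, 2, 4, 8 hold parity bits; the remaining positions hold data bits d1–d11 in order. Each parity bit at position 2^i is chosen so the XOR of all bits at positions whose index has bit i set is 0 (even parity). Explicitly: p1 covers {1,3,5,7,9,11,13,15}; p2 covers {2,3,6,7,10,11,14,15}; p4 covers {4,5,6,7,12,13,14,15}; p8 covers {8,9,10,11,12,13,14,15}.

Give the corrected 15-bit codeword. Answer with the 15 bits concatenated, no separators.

100101111101110

s1 (pos 1,3,5,7,9,11,13,15): 1⊕1⊕0⊕1⊕1⊕0⊕1⊕0 = 1
s2 (pos 2,3,6,7,10,11,14,15): 0⊕1⊕1⊕1⊕1⊕0⊕1⊕0 = 1
s4 (pos 4,5,6,7,12,13,14,15): 1⊕0⊕1⊕1⊕1⊕1⊕1⊕0 = 0
s8 (pos 8,9,10,11,12,13,14,15): 1⊕1⊕1⊕0⊕1⊕1⊕1⊕0 = 0
Syndrome s8…s1 = 0011 → error at position 3.
Flip position 3: 101101111101110 → 100101111101110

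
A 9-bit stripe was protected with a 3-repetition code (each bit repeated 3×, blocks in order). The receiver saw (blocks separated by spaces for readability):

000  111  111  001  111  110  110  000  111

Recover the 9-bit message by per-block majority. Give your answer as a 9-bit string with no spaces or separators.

011011101

Block 1 (000): 0 ones → 0
Block 2 (111): 3 ones → 1
Block 3 (111): 3 ones → 1
Block 4 (001): 1 one → 0
Block 5 (111): 3 ones → 1
Block 6 (110): 2 ones → 1
Block 7 (110): 2 ones → 1
Block 8 (000): 0 ones → 0
Block 9 (111): 3 ones → 1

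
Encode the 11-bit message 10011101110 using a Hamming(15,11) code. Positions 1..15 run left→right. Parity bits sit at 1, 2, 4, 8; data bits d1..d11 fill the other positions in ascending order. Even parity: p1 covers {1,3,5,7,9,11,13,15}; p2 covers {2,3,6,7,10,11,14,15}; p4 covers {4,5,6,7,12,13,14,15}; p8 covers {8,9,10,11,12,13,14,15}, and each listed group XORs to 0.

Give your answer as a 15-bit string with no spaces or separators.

Place data at non-parity positions: p1 p2 1 p4 0 0 1 p8 1 1 0 1 1 1 0
p1 (pos 1,3,5,7,9,11,13,15): XOR of data positions = 1⊕0⊕1⊕1⊕0⊕1⊕0 = 0
p2 (pos 2,3,6,7,10,11,14,15): XOR of data positions = 1⊕0⊕1⊕1⊕0⊕1⊕0 = 0
p4 (pos 4,5,6,7,12,13,14,15): XOR of data positions = 0⊕0⊕1⊕1⊕1⊕1⊕0 = 0
p8 (pos 8,9,10,11,12,13,14,15): XOR of data positions = 1⊕1⊕0⊕1⊕1⊕1⊕0 = 1
Codeword: 001000111101110

001000111101110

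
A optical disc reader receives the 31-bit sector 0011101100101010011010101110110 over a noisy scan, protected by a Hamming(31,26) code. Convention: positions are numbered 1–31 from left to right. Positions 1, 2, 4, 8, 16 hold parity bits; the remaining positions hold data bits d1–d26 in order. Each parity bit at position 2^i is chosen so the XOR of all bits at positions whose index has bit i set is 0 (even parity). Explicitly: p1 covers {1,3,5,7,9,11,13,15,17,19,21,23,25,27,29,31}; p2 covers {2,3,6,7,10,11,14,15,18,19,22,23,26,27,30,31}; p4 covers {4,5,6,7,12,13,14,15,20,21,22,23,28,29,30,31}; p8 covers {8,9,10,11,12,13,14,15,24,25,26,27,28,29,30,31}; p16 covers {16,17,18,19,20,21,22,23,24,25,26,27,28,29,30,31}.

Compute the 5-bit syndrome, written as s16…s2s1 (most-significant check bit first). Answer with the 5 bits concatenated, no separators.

11100

s1 (pos 1,3,5,7,9,11,13,15,17,19,21,23,25,27,29,31): 0⊕1⊕1⊕1⊕0⊕1⊕1⊕1⊕0⊕1⊕1⊕1⊕1⊕1⊕1⊕0 = 0
s2 (pos 2,3,6,7,10,11,14,15,18,19,22,23,26,27,30,31): 0⊕1⊕0⊕1⊕0⊕1⊕0⊕1⊕1⊕1⊕0⊕1⊕1⊕1⊕1⊕0 = 0
s4 (pos 4,5,6,7,12,13,14,15,20,21,22,23,28,29,30,31): 1⊕1⊕0⊕1⊕0⊕1⊕0⊕1⊕0⊕1⊕0⊕1⊕0⊕1⊕1⊕0 = 1
s8 (pos 8,9,10,11,12,13,14,15,24,25,26,27,28,29,30,31): 1⊕0⊕0⊕1⊕0⊕1⊕0⊕1⊕0⊕1⊕1⊕1⊕0⊕1⊕1⊕0 = 1
s16 (pos 16,17,18,19,20,21,22,23,24,25,26,27,28,29,30,31): 0⊕0⊕1⊕1⊕0⊕1⊕0⊕1⊕0⊕1⊕1⊕1⊕0⊕1⊕1⊕0 = 1
Syndrome s16…s1 = 11100 → error at position 28.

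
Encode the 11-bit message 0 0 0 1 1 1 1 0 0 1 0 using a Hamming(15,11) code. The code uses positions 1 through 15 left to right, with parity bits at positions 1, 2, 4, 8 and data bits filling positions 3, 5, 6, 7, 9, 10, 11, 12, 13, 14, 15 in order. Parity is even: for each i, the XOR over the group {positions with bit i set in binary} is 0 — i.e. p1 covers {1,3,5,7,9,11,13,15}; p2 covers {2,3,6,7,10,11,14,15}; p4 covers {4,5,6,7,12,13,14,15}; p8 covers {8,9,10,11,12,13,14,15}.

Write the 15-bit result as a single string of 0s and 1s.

100000101110010

Place data at non-parity positions: p1 p2 0 p4 0 0 1 p8 1 1 1 0 0 1 0
p1 (pos 1,3,5,7,9,11,13,15): XOR of data positions = 0⊕0⊕1⊕1⊕1⊕0⊕0 = 1
p2 (pos 2,3,6,7,10,11,14,15): XOR of data positions = 0⊕0⊕1⊕1⊕1⊕1⊕0 = 0
p4 (pos 4,5,6,7,12,13,14,15): XOR of data positions = 0⊕0⊕1⊕0⊕0⊕1⊕0 = 0
p8 (pos 8,9,10,11,12,13,14,15): XOR of data positions = 1⊕1⊕1⊕0⊕0⊕1⊕0 = 0
Codeword: 100000101110010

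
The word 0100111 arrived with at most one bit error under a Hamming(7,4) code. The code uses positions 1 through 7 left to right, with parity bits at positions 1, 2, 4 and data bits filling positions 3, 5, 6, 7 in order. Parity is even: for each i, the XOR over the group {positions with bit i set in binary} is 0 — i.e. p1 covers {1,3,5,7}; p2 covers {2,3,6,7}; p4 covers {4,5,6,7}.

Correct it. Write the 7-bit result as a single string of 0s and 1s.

0100101

s1 (pos 1,3,5,7): 0⊕0⊕1⊕1 = 0
s2 (pos 2,3,6,7): 1⊕0⊕1⊕1 = 1
s4 (pos 4,5,6,7): 0⊕1⊕1⊕1 = 1
Syndrome s4…s1 = 110 → error at position 6.
Flip position 6: 0100111 → 0100101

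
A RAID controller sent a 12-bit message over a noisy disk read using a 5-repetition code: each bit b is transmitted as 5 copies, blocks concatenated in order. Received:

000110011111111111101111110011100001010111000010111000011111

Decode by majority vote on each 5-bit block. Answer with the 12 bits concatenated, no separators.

011111010101

Block 1 (00011): 2 ones → 0
Block 2 (00111): 3 ones → 1
Block 3 (11111): 5 ones → 1
Block 4 (11110): 4 ones → 1
Block 5 (11111): 5 ones → 1
Block 6 (10011): 3 ones → 1
Block 7 (10000): 1 one → 0
Block 8 (10101): 3 ones → 1
Block 9 (11000): 2 ones → 0
Block 10 (01011): 3 ones → 1
Block 11 (10000): 1 one → 0
Block 12 (11111): 5 ones → 1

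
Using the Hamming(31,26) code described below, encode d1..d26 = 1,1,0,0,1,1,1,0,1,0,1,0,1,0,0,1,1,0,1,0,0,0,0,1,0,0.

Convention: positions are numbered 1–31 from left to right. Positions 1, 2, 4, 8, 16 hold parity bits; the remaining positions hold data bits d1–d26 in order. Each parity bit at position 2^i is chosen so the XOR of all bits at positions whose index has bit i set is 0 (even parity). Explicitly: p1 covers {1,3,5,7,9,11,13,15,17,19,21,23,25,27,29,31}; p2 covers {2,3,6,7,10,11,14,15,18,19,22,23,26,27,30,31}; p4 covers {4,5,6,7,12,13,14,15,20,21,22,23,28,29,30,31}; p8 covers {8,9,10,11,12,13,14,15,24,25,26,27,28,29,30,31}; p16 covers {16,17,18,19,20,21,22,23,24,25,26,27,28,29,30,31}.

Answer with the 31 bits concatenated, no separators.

0010100111101011010011010000100

Place data at non-parity positions: p1 p2 1 p4 1 0 0 p8 1 1 1 0 1 0 1 p16 0 1 0 0 1 1 0 1 0 0 0 0 1 0 0
p1 (pos 1,3,5,7,9,11,13,15,17,19,21,23,25,27,29,31): XOR of data positions = 1⊕1⊕0⊕1⊕1⊕1⊕1⊕0⊕0⊕1⊕0⊕0⊕0⊕1⊕0 = 0
p2 (pos 2,3,6,7,10,11,14,15,18,19,22,23,26,27,30,31): XOR of data positions = 1⊕0⊕0⊕1⊕1⊕0⊕1⊕1⊕0⊕1⊕0⊕0⊕0⊕0⊕0 = 0
p4 (pos 4,5,6,7,12,13,14,15,20,21,22,23,28,29,30,31): XOR of data positions = 1⊕0⊕0⊕0⊕1⊕0⊕1⊕0⊕1⊕1⊕0⊕0⊕1⊕0⊕0 = 0
p8 (pos 8,9,10,11,12,13,14,15,24,25,26,27,28,29,30,31): XOR of data positions = 1⊕1⊕1⊕0⊕1⊕0⊕1⊕1⊕0⊕0⊕0⊕0⊕1⊕0⊕0 = 1
p16 (pos 16,17,18,19,20,21,22,23,24,25,26,27,28,29,30,31): XOR of data positions = 0⊕1⊕0⊕0⊕1⊕1⊕0⊕1⊕0⊕0⊕0⊕0⊕1⊕0⊕0 = 1
Codeword: 0010100111101011010011010000100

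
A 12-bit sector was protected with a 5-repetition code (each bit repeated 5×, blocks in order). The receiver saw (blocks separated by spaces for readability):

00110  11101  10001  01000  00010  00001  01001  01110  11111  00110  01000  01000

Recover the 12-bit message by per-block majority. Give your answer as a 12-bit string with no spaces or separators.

Block 1 (00110): 2 ones → 0
Block 2 (11101): 4 ones → 1
Block 3 (10001): 2 ones → 0
Block 4 (01000): 1 one → 0
Block 5 (00010): 1 one → 0
Block 6 (00001): 1 one → 0
Block 7 (01001): 2 ones → 0
Block 8 (01110): 3 ones → 1
Block 9 (11111): 5 ones → 1
Block 10 (00110): 2 ones → 0
Block 11 (01000): 1 one → 0
Block 12 (01000): 1 one → 0

010000011000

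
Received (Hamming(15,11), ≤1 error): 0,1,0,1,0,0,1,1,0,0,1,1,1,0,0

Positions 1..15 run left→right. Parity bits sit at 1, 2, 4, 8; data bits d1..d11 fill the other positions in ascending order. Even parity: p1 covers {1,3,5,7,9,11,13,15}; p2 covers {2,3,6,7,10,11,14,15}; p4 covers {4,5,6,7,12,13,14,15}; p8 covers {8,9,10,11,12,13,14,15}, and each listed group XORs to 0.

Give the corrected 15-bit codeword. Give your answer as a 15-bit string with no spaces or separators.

011100110011100

s1 (pos 1,3,5,7,9,11,13,15): 0⊕0⊕0⊕1⊕0⊕1⊕1⊕0 = 1
s2 (pos 2,3,6,7,10,11,14,15): 1⊕0⊕0⊕1⊕0⊕1⊕0⊕0 = 1
s4 (pos 4,5,6,7,12,13,14,15): 1⊕0⊕0⊕1⊕1⊕1⊕0⊕0 = 0
s8 (pos 8,9,10,11,12,13,14,15): 1⊕0⊕0⊕1⊕1⊕1⊕0⊕0 = 0
Syndrome s8…s1 = 0011 → error at position 3.
Flip position 3: 010100110011100 → 011100110011100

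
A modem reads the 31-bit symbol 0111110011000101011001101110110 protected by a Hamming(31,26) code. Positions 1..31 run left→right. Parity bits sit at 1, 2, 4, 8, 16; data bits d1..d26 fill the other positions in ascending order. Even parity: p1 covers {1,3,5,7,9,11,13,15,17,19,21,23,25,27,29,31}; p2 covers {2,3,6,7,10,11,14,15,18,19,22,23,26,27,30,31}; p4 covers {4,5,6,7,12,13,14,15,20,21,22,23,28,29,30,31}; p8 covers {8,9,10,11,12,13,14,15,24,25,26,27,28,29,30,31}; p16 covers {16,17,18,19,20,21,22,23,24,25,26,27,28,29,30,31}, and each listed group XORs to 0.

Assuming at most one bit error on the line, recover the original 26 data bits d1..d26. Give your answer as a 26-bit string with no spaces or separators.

s1 (pos 1,3,5,7,9,11,13,15,17,19,21,23,25,27,29,31): 0⊕1⊕1⊕0⊕1⊕0⊕0⊕0⊕0⊕1⊕0⊕1⊕1⊕1⊕1⊕0 = 0
s2 (pos 2,3,6,7,10,11,14,15,18,19,22,23,26,27,30,31): 1⊕1⊕1⊕0⊕1⊕0⊕1⊕0⊕1⊕1⊕1⊕1⊕1⊕1⊕1⊕0 = 0
s4 (pos 4,5,6,7,12,13,14,15,20,21,22,23,28,29,30,31): 1⊕1⊕1⊕0⊕0⊕0⊕1⊕0⊕0⊕0⊕1⊕1⊕0⊕1⊕1⊕0 = 0
s8 (pos 8,9,10,11,12,13,14,15,24,25,26,27,28,29,30,31): 0⊕1⊕1⊕0⊕0⊕0⊕1⊕0⊕0⊕1⊕1⊕1⊕0⊕1⊕1⊕0 = 0
s16 (pos 16,17,18,19,20,21,22,23,24,25,26,27,28,29,30,31): 1⊕0⊕1⊕1⊕0⊕0⊕1⊕1⊕0⊕1⊕1⊕1⊕0⊕1⊕1⊕0 = 0
Syndrome s16…s1 = 00000 → no error.
Read data bits from positions 3,5,6,7,9,10,11,12,13,14,15,17,18,19,20,21,22,23,24,25,26,27,28,29,30,31: 11101100010011001101110110

11101100010011001101110110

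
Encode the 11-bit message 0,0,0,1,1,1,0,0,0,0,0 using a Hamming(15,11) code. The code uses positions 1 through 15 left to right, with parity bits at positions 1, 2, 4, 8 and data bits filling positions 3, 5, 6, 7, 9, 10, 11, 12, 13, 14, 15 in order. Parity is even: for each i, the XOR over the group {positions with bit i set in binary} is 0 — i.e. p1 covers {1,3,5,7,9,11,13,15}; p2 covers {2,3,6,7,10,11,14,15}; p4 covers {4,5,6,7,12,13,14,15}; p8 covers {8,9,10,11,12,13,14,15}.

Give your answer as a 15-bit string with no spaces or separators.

000100101100000

Place data at non-parity positions: p1 p2 0 p4 0 0 1 p8 1 1 0 0 0 0 0
p1 (pos 1,3,5,7,9,11,13,15): XOR of data positions = 0⊕0⊕1⊕1⊕0⊕0⊕0 = 0
p2 (pos 2,3,6,7,10,11,14,15): XOR of data positions = 0⊕0⊕1⊕1⊕0⊕0⊕0 = 0
p4 (pos 4,5,6,7,12,13,14,15): XOR of data positions = 0⊕0⊕1⊕0⊕0⊕0⊕0 = 1
p8 (pos 8,9,10,11,12,13,14,15): XOR of data positions = 1⊕1⊕0⊕0⊕0⊕0⊕0 = 0
Codeword: 000100101100000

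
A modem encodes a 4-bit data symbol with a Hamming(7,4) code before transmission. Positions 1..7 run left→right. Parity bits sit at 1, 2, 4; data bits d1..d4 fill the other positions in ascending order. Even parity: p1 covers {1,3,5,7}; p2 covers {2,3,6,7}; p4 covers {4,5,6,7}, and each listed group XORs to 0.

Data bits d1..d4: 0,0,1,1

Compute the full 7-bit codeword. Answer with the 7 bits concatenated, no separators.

Place data at non-parity positions: p1 p2 0 p4 0 1 1
p1 (pos 1,3,5,7): XOR of data positions = 0⊕0⊕1 = 1
p2 (pos 2,3,6,7): XOR of data positions = 0⊕1⊕1 = 0
p4 (pos 4,5,6,7): XOR of data positions = 0⊕1⊕1 = 0
Codeword: 1000011

1000011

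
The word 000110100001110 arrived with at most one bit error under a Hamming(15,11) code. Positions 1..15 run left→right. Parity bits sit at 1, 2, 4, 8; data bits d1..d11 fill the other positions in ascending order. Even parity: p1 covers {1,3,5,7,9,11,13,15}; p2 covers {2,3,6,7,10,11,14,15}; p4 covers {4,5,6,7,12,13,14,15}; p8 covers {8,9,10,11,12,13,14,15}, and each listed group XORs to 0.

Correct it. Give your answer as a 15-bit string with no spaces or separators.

s1 (pos 1,3,5,7,9,11,13,15): 0⊕0⊕1⊕1⊕0⊕0⊕1⊕0 = 1
s2 (pos 2,3,6,7,10,11,14,15): 0⊕0⊕0⊕1⊕0⊕0⊕1⊕0 = 0
s4 (pos 4,5,6,7,12,13,14,15): 1⊕1⊕0⊕1⊕1⊕1⊕1⊕0 = 0
s8 (pos 8,9,10,11,12,13,14,15): 0⊕0⊕0⊕0⊕1⊕1⊕1⊕0 = 1
Syndrome s8…s1 = 1001 → error at position 9.
Flip position 9: 000110100001110 → 000110101001110

000110101001110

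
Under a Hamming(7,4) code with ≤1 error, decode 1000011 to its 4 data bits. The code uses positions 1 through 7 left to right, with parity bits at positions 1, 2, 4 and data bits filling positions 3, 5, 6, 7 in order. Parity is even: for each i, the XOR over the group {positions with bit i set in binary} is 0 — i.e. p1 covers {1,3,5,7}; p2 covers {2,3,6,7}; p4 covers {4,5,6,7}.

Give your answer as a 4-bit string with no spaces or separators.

s1 (pos 1,3,5,7): 1⊕0⊕0⊕1 = 0
s2 (pos 2,3,6,7): 0⊕0⊕1⊕1 = 0
s4 (pos 4,5,6,7): 0⊕0⊕1⊕1 = 0
Syndrome s4…s1 = 000 → no error.
Read data bits from positions 3,5,6,7: 0011

0011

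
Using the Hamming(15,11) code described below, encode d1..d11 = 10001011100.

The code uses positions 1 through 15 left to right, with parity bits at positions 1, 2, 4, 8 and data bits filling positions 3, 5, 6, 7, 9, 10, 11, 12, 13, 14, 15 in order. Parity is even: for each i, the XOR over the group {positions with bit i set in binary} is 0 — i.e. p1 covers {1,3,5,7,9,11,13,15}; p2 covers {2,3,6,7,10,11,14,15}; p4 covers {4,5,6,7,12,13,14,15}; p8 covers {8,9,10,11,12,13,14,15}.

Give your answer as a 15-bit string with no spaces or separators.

Place data at non-parity positions: p1 p2 1 p4 0 0 0 p8 1 0 1 1 1 0 0
p1 (pos 1,3,5,7,9,11,13,15): XOR of data positions = 1⊕0⊕0⊕1⊕1⊕1⊕0 = 0
p2 (pos 2,3,6,7,10,11,14,15): XOR of data positions = 1⊕0⊕0⊕0⊕1⊕0⊕0 = 0
p4 (pos 4,5,6,7,12,13,14,15): XOR of data positions = 0⊕0⊕0⊕1⊕1⊕0⊕0 = 0
p8 (pos 8,9,10,11,12,13,14,15): XOR of data positions = 1⊕0⊕1⊕1⊕1⊕0⊕0 = 0
Codeword: 001000001011100

001000001011100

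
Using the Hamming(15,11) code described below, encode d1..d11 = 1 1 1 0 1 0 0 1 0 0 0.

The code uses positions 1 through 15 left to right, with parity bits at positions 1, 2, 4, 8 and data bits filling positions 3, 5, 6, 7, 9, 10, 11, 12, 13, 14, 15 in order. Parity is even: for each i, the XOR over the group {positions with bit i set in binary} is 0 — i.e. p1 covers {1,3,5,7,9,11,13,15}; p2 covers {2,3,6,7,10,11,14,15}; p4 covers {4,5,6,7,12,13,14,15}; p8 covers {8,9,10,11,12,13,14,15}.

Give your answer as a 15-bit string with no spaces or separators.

101111001001000

Place data at non-parity positions: p1 p2 1 p4 1 1 0 p8 1 0 0 1 0 0 0
p1 (pos 1,3,5,7,9,11,13,15): XOR of data positions = 1⊕1⊕0⊕1⊕0⊕0⊕0 = 1
p2 (pos 2,3,6,7,10,11,14,15): XOR of data positions = 1⊕1⊕0⊕0⊕0⊕0⊕0 = 0
p4 (pos 4,5,6,7,12,13,14,15): XOR of data positions = 1⊕1⊕0⊕1⊕0⊕0⊕0 = 1
p8 (pos 8,9,10,11,12,13,14,15): XOR of data positions = 1⊕0⊕0⊕1⊕0⊕0⊕0 = 0
Codeword: 101111001001000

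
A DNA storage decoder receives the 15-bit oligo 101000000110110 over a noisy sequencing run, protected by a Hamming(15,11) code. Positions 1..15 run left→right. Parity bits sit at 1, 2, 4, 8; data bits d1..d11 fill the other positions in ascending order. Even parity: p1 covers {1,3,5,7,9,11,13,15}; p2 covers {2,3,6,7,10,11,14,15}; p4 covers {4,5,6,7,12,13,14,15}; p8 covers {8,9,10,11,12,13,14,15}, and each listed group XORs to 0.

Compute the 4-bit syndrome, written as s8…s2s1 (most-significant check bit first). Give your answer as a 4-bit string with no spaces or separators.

0000

s1 (pos 1,3,5,7,9,11,13,15): 1⊕1⊕0⊕0⊕0⊕1⊕1⊕0 = 0
s2 (pos 2,3,6,7,10,11,14,15): 0⊕1⊕0⊕0⊕1⊕1⊕1⊕0 = 0
s4 (pos 4,5,6,7,12,13,14,15): 0⊕0⊕0⊕0⊕0⊕1⊕1⊕0 = 0
s8 (pos 8,9,10,11,12,13,14,15): 0⊕0⊕1⊕1⊕0⊕1⊕1⊕0 = 0
Syndrome s8…s1 = 0000 → no error.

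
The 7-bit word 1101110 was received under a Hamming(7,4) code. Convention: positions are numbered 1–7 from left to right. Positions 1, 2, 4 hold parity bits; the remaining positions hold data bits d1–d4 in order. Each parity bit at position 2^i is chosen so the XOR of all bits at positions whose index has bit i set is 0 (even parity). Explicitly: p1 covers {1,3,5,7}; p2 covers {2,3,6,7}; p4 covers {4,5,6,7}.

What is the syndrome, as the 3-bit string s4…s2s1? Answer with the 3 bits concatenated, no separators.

s1 (pos 1,3,5,7): 1⊕0⊕1⊕0 = 0
s2 (pos 2,3,6,7): 1⊕0⊕1⊕0 = 0
s4 (pos 4,5,6,7): 1⊕1⊕1⊕0 = 1
Syndrome s4…s1 = 100 → error at position 4.

100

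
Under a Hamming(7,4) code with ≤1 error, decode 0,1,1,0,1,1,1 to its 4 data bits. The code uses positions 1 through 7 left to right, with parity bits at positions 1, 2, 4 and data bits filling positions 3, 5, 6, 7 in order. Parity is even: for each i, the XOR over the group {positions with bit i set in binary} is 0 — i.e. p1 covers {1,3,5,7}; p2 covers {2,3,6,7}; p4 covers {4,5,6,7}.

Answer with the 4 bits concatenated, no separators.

s1 (pos 1,3,5,7): 0⊕1⊕1⊕1 = 1
s2 (pos 2,3,6,7): 1⊕1⊕1⊕1 = 0
s4 (pos 4,5,6,7): 0⊕1⊕1⊕1 = 1
Syndrome s4…s1 = 101 → error at position 5.
Flip position 5: 0110111 → 0110011
Read data bits from positions 3,5,6,7: 1011

1011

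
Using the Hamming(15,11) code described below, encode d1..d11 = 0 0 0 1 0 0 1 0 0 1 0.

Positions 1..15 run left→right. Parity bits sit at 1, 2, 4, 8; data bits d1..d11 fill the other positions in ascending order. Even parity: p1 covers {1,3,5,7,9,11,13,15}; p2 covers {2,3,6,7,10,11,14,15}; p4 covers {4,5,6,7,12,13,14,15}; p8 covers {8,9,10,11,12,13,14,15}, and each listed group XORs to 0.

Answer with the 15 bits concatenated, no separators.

010000100010010

Place data at non-parity positions: p1 p2 0 p4 0 0 1 p8 0 0 1 0 0 1 0
p1 (pos 1,3,5,7,9,11,13,15): XOR of data positions = 0⊕0⊕1⊕0⊕1⊕0⊕0 = 0
p2 (pos 2,3,6,7,10,11,14,15): XOR of data positions = 0⊕0⊕1⊕0⊕1⊕1⊕0 = 1
p4 (pos 4,5,6,7,12,13,14,15): XOR of data positions = 0⊕0⊕1⊕0⊕0⊕1⊕0 = 0
p8 (pos 8,9,10,11,12,13,14,15): XOR of data positions = 0⊕0⊕1⊕0⊕0⊕1⊕0 = 0
Codeword: 010000100010010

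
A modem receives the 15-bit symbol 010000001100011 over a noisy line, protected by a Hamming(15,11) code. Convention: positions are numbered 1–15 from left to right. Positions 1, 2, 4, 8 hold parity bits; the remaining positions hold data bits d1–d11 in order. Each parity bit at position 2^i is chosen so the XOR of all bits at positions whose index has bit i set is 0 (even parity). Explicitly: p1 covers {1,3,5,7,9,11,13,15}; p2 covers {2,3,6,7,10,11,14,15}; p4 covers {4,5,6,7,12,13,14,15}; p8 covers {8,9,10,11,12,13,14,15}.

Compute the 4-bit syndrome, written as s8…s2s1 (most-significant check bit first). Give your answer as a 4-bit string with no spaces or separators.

0000

s1 (pos 1,3,5,7,9,11,13,15): 0⊕0⊕0⊕0⊕1⊕0⊕0⊕1 = 0
s2 (pos 2,3,6,7,10,11,14,15): 1⊕0⊕0⊕0⊕1⊕0⊕1⊕1 = 0
s4 (pos 4,5,6,7,12,13,14,15): 0⊕0⊕0⊕0⊕0⊕0⊕1⊕1 = 0
s8 (pos 8,9,10,11,12,13,14,15): 0⊕1⊕1⊕0⊕0⊕0⊕1⊕1 = 0
Syndrome s8…s1 = 0000 → no error.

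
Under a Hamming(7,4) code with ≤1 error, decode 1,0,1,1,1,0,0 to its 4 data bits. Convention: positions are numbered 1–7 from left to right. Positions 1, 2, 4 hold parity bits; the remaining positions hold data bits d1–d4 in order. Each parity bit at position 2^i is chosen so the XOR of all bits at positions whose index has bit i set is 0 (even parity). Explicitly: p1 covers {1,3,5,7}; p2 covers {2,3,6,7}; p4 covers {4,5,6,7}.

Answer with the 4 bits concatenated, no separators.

0100

s1 (pos 1,3,5,7): 1⊕1⊕1⊕0 = 1
s2 (pos 2,3,6,7): 0⊕1⊕0⊕0 = 1
s4 (pos 4,5,6,7): 1⊕1⊕0⊕0 = 0
Syndrome s4…s1 = 011 → error at position 3.
Flip position 3: 1011100 → 1001100
Read data bits from positions 3,5,6,7: 0100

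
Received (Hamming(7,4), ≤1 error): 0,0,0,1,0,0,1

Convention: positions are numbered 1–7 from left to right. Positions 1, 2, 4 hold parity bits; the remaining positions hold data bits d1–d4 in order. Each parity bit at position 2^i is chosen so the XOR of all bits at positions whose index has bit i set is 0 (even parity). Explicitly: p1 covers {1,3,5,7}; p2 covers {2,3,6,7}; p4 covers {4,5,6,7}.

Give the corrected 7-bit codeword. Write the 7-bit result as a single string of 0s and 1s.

0011001

s1 (pos 1,3,5,7): 0⊕0⊕0⊕1 = 1
s2 (pos 2,3,6,7): 0⊕0⊕0⊕1 = 1
s4 (pos 4,5,6,7): 1⊕0⊕0⊕1 = 0
Syndrome s4…s1 = 011 → error at position 3.
Flip position 3: 0001001 → 0011001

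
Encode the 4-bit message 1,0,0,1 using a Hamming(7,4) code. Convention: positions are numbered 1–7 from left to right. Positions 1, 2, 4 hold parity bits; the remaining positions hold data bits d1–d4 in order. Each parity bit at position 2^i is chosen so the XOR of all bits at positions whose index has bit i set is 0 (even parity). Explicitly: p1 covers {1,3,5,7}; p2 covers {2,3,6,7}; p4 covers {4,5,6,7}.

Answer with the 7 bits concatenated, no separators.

Place data at non-parity positions: p1 p2 1 p4 0 0 1
p1 (pos 1,3,5,7): XOR of data positions = 1⊕0⊕1 = 0
p2 (pos 2,3,6,7): XOR of data positions = 1⊕0⊕1 = 0
p4 (pos 4,5,6,7): XOR of data positions = 0⊕0⊕1 = 1
Codeword: 0011001

0011001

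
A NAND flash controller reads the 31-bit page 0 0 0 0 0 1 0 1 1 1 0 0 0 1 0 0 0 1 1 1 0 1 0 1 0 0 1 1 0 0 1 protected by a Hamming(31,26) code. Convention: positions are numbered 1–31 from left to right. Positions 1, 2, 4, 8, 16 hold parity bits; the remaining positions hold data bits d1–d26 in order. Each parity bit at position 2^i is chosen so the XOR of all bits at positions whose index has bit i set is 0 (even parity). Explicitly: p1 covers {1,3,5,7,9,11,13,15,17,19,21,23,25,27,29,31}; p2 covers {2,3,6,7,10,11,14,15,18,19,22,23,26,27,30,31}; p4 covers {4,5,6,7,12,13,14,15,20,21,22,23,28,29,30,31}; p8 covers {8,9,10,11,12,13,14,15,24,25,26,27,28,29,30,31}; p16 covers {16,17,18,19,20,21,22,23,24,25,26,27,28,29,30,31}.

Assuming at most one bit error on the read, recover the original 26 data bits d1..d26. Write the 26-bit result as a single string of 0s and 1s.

s1 (pos 1,3,5,7,9,11,13,15,17,19,21,23,25,27,29,31): 0⊕0⊕0⊕0⊕1⊕0⊕0⊕0⊕0⊕1⊕0⊕0⊕0⊕1⊕0⊕1 = 0
s2 (pos 2,3,6,7,10,11,14,15,18,19,22,23,26,27,30,31): 0⊕0⊕1⊕0⊕1⊕0⊕1⊕0⊕1⊕1⊕1⊕0⊕0⊕1⊕0⊕1 = 0
s4 (pos 4,5,6,7,12,13,14,15,20,21,22,23,28,29,30,31): 0⊕0⊕1⊕0⊕0⊕0⊕1⊕0⊕1⊕0⊕1⊕0⊕1⊕0⊕0⊕1 = 0
s8 (pos 8,9,10,11,12,13,14,15,24,25,26,27,28,29,30,31): 1⊕1⊕1⊕0⊕0⊕0⊕1⊕0⊕1⊕0⊕0⊕1⊕1⊕0⊕0⊕1 = 0
s16 (pos 16,17,18,19,20,21,22,23,24,25,26,27,28,29,30,31): 0⊕0⊕1⊕1⊕1⊕0⊕1⊕0⊕1⊕0⊕0⊕1⊕1⊕0⊕0⊕1 = 0
Syndrome s16…s1 = 00000 → no error.
Read data bits from positions 3,5,6,7,9,10,11,12,13,14,15,17,18,19,20,21,22,23,24,25,26,27,28,29,30,31: 00101100010011101010011001

00101100010011101010011001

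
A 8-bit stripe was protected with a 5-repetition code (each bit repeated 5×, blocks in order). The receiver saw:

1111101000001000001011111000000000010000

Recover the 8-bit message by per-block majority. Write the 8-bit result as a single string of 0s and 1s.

Block 1 (11111): 5 ones → 1
Block 2 (01000): 1 one → 0
Block 3 (00100): 1 one → 0
Block 4 (00010): 1 one → 0
Block 5 (11111): 5 ones → 1
Block 6 (00000): 0 ones → 0
Block 7 (00000): 0 ones → 0
Block 8 (10000): 1 one → 0

10001000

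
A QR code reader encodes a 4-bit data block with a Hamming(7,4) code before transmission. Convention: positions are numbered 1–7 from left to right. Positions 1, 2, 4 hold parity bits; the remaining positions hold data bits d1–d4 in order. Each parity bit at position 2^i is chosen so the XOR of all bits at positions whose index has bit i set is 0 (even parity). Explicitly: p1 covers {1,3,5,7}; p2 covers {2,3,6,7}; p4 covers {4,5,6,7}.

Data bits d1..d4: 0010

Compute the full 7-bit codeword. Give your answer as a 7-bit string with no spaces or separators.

Place data at non-parity positions: p1 p2 0 p4 0 1 0
p1 (pos 1,3,5,7): XOR of data positions = 0⊕0⊕0 = 0
p2 (pos 2,3,6,7): XOR of data positions = 0⊕1⊕0 = 1
p4 (pos 4,5,6,7): XOR of data positions = 0⊕1⊕0 = 1
Codeword: 0101010

0101010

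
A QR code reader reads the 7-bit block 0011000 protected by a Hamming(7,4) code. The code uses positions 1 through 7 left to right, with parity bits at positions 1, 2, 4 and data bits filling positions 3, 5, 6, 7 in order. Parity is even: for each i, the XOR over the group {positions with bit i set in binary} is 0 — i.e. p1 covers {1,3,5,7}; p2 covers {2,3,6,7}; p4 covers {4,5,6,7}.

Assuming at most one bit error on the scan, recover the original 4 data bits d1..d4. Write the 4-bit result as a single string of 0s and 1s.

s1 (pos 1,3,5,7): 0⊕1⊕0⊕0 = 1
s2 (pos 2,3,6,7): 0⊕1⊕0⊕0 = 1
s4 (pos 4,5,6,7): 1⊕0⊕0⊕0 = 1
Syndrome s4…s1 = 111 → error at position 7.
Flip position 7: 0011000 → 0011001
Read data bits from positions 3,5,6,7: 1001

1001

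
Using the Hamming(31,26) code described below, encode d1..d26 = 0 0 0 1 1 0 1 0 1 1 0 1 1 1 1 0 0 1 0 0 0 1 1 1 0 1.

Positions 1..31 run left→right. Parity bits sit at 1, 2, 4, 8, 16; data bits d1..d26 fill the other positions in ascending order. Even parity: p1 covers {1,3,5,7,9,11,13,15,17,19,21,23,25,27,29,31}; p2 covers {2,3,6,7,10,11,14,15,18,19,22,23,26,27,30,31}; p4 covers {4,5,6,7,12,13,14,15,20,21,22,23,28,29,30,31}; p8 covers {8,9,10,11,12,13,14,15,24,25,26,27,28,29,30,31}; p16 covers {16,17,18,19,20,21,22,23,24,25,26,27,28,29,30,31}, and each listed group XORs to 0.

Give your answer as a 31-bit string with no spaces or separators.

0000001010101101111100100011101

Place data at non-parity positions: p1 p2 0 p4 0 0 1 p8 1 0 1 0 1 1 0 p16 1 1 1 1 0 0 1 0 0 0 1 1 1 0 1
p1 (pos 1,3,5,7,9,11,13,15,17,19,21,23,25,27,29,31): XOR of data positions = 0⊕0⊕1⊕1⊕1⊕1⊕0⊕1⊕1⊕0⊕1⊕0⊕1⊕1⊕1 = 0
p2 (pos 2,3,6,7,10,11,14,15,18,19,22,23,26,27,30,31): XOR of data positions = 0⊕0⊕1⊕0⊕1⊕1⊕0⊕1⊕1⊕0⊕1⊕0⊕1⊕0⊕1 = 0
p4 (pos 4,5,6,7,12,13,14,15,20,21,22,23,28,29,30,31): XOR of data positions = 0⊕0⊕1⊕0⊕1⊕1⊕0⊕1⊕0⊕0⊕1⊕1⊕1⊕0⊕1 = 0
p8 (pos 8,9,10,11,12,13,14,15,24,25,26,27,28,29,30,31): XOR of data positions = 1⊕0⊕1⊕0⊕1⊕1⊕0⊕0⊕0⊕0⊕1⊕1⊕1⊕0⊕1 = 0
p16 (pos 16,17,18,19,20,21,22,23,24,25,26,27,28,29,30,31): XOR of data positions = 1⊕1⊕1⊕1⊕0⊕0⊕1⊕0⊕0⊕0⊕1⊕1⊕1⊕0⊕1 = 1
Codeword: 0000001010101101111100100011101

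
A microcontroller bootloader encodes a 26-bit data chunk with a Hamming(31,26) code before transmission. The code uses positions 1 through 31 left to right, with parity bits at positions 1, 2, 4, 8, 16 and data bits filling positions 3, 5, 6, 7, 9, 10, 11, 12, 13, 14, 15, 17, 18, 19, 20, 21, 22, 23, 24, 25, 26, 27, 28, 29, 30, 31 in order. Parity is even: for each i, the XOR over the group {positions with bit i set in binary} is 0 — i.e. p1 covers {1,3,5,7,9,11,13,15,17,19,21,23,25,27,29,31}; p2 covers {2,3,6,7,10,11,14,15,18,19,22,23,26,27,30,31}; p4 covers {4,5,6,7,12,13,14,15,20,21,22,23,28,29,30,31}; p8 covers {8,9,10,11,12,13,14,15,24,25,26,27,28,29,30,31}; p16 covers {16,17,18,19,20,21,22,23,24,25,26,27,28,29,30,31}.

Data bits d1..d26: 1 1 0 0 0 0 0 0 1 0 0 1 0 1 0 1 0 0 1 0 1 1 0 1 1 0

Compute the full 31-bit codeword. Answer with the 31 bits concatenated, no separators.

0111100000001000101010010110110

Place data at non-parity positions: p1 p2 1 p4 1 0 0 p8 0 0 0 0 1 0 0 p16 1 0 1 0 1 0 0 1 0 1 1 0 1 1 0
p1 (pos 1,3,5,7,9,11,13,15,17,19,21,23,25,27,29,31): XOR of data positions = 1⊕1⊕0⊕0⊕0⊕1⊕0⊕1⊕1⊕1⊕0⊕0⊕1⊕1⊕0 = 0
p2 (pos 2,3,6,7,10,11,14,15,18,19,22,23,26,27,30,31): XOR of data positions = 1⊕0⊕0⊕0⊕0⊕0⊕0⊕0⊕1⊕0⊕0⊕1⊕1⊕1⊕0 = 1
p4 (pos 4,5,6,7,12,13,14,15,20,21,22,23,28,29,30,31): XOR of data positions = 1⊕0⊕0⊕0⊕1⊕0⊕0⊕0⊕1⊕0⊕0⊕0⊕1⊕1⊕0 = 1
p8 (pos 8,9,10,11,12,13,14,15,24,25,26,27,28,29,30,31): XOR of data positions = 0⊕0⊕0⊕0⊕1⊕0⊕0⊕1⊕0⊕1⊕1⊕0⊕1⊕1⊕0 = 0
p16 (pos 16,17,18,19,20,21,22,23,24,25,26,27,28,29,30,31): XOR of data positions = 1⊕0⊕1⊕0⊕1⊕0⊕0⊕1⊕0⊕1⊕1⊕0⊕1⊕1⊕0 = 0
Codeword: 0111100000001000101010010110110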